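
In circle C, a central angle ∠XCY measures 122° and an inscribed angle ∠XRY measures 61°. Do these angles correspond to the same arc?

By the inscribed angle theorem, if both angles subtend the same arc, the inscribed angle must be half the central angle.
Half of 122° = 61°, which equals the given inscribed angle of 61°.
Therefore, yes, they correspond to the same arc.

Yes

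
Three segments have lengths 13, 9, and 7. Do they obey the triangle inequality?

Sort the sides: 7, 9, 13.
It suffices to check that the sum of the two smallest exceeds the largest:
7 + 9 = 16 > 13. ✓
Yes, a valid triangle can be formed.

Yes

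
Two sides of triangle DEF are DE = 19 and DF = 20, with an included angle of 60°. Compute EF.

By the law of cosines: EF^2 = DE^2 + DF^2 - 2*DE*DF*cos(D)
EF^2 = 19^2 + 20^2 - 2*19*20*cos(60°)
EF^2 = 361 + 400 - 760*(1/2)
EF^2 = 381
EF = sqrt(381)

sqrt(381)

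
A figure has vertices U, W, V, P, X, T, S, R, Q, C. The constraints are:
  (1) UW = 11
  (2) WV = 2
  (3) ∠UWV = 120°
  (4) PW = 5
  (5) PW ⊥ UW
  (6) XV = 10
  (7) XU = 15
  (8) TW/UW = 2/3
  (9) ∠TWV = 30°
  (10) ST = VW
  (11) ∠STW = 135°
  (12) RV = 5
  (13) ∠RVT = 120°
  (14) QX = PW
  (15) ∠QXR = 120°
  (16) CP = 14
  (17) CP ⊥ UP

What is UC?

Step 1: By the law of cosines on triangle UWP: UP² = 11² + 5² − 2·11·5·cos(90°) = 146, so UP = √146.
Step 2: By the law of cosines on triangle UPC: UC² = √146² + 14² − 2·√146·14·cos(90°) = 342, so UC = 3·√38.

Therefore, the length of UC = 3·√38.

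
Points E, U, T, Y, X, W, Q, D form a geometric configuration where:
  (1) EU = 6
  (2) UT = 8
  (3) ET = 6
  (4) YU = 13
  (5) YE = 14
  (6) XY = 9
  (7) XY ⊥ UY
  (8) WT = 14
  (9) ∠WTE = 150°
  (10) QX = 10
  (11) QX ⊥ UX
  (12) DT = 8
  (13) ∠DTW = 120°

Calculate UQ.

Step 1: By the law of cosines on triangle UYX: UX² = 13² + 9² − 2·13·9·cos(90°) = 250, so UX = 5·√10.
Step 2: By the law of cosines on triangle UXQ: UQ² = (5·√10)² + 10² − 2·5·√10·10·cos(90°) = 350, so UQ = 5·√14.

Therefore, the length of UQ = 5·√14.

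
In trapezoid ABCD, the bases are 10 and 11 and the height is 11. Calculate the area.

Area = (10 + 11) * 11 / 2 = 231 / 2 = 231/2

231/2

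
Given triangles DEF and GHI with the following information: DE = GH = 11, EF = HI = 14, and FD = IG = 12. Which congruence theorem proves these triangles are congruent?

Consider the given information: DE = GH = 11, EF = HI = 14, and FD = IG = 12
This is not SAS or AAS: SAS requires two sides and the included angle between them. AAS requires two angles and a non-included side.
The correct criterion is SSS. All three pairs of corresponding sides are equal (Side-Side-Side).

SSS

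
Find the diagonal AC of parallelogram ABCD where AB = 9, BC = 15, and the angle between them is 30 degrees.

The diagonal of a parallelogram can be found by treating two adjacent sides and the diagonal as a triangle.
Applying the law of cosines with sides 9, 15 and included angle 30°:
d^2 = 81 + 225 - 270*cos(30°) = 306 - 135*sqrt(3)
d = 3*sqrt(34 - 15*sqrt(3))

3*sqrt(34 - 15*sqrt(3))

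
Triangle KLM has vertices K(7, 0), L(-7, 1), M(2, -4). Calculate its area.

Shoelace: Area = (1/2)|7(1--4) + -7(-4-0) + 2(0-1)| = (1/2)(61) = 61/2

61/2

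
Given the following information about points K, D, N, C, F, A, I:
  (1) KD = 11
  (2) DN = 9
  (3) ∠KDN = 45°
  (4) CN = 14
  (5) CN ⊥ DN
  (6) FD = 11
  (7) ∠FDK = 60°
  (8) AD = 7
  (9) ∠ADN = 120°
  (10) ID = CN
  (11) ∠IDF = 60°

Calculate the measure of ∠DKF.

Step 1: By the law of cosines on triangle KDF: KF² = 11² + 11² − 2·11·11·cos(60°) = 121, so KF = 11.
Step 2: By the inverse law of cosines on triangle DKF: cos(∠DKF) = (11² + 11² − 11²) / (2·11·11) = 121/242 = 0.5, so ∠DKF = 60°.

Therefore, the measure of angle ∠DKF = 60°.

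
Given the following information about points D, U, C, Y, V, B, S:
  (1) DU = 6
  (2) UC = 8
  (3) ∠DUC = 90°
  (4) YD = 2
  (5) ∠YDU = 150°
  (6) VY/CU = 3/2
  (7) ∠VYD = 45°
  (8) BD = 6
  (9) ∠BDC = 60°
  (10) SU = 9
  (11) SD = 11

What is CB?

Step 1: By the law of cosines on triangle CUD: CD² = 8² + 6² − 2·8·6·cos(90°) = 100, so CD = 10.
Step 2: By the law of cosines on triangle CDB: CB² = 10² + 6² − 2·10·6·cos(60°) = 76, so CB = 2·√19.

Therefore, the length of CB = 2·√19.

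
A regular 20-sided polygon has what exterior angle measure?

Each exterior angle of a regular n-gon is 360 / n.
For n = 20: 360 / 20 = 18 degrees.

18 degrees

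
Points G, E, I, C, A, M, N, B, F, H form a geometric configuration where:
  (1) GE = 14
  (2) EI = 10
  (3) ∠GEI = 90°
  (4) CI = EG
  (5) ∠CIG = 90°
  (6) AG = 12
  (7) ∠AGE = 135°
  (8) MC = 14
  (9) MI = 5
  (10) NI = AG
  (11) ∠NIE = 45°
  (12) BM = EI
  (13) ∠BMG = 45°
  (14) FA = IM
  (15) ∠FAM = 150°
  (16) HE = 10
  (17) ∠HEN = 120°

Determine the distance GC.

From the given relations: CI = EG = 14.
Step 1: By the law of cosines on triangle GEI: GI² = 14² + 10² − 2·14·10·cos(90°) = 296, so GI = 2·√74.
Step 2: By the law of cosines on triangle GIC: GC² = (2·√74)² + 14² − 2·2·√74·14·cos(90°) = 492, so GC = 2·√123.

Therefore, the length of GC = 2·√123.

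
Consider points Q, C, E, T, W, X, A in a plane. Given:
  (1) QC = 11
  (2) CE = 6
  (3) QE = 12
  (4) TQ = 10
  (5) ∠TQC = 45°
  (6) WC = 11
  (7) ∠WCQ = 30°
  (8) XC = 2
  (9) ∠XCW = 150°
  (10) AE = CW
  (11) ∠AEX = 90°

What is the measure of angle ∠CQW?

Step 1: By the law of cosines on triangle QCW: QW² = 11² + 11² − 2·11·11·cos(30°) = 32.42, so QW ≈ 5.69.
Step 2: By the inverse law of cosines on triangle CQW: cos(∠CQW) = (11² + 5.69² − 11²) / (2·11·5.69) = 32.42/125.27 = 0.2588, so ∠CQW = 75°.

Therefore, the measure of angle ∠CQW = 75°.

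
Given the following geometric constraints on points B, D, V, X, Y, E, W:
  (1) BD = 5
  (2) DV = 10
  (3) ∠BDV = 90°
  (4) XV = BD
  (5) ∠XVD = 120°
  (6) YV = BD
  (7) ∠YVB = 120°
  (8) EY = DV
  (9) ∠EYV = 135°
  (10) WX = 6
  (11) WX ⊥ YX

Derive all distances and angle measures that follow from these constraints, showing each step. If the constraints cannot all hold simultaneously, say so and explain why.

The constraints are consistent.

From the given relations:
  XV = BD = 5
  YV = BD = 5
  EY = DV = 10

Step 1: From BD = 5, DV = 10, and ∠BDV = 90°, by the law of cosines:
  BV² = BD² + DV² - 2·BD·DV·cos(90°) = 25 + 100 - 0 = 125
  BV = 5·√5

Step 2: From DV = 10, VX = 5, and ∠DVX = 120°, by the law of cosines:
  DX² = DV² + VX² - 2·DV·VX·cos(120°) = 100 + 25 + 50 = 175
  DX = 5·√7

Step 3: From VY = 5, YE = 10, and ∠VYE = 135°, by the law of cosines:
  VE² = VY² + YE² - 2·VY·YE·cos(135°) = 25 + 100 + 70.71 = 195.7
  VE ≈ 13.99

Step 4: From BV = 5·√5, VY = 5, and ∠BVY = 120°, by the law of cosines:
  BY² = BV² + VY² - 2·BV·VY·cos(120°) = 125 + 25 + 55.9 = 205.9
  BY ≈ 14.35

Step 5: From BD = 5, BV = 5·√5, DV = 10, by the inverse law of cosines:
  cos(∠DBV) = (BD² + BV² - DV²) / (2·BD·BV)
  ∠DBV = 63.43°

Step 6: From DV = 10, DX = 5·√7, VX = 5, by the inverse law of cosines:
  cos(∠VDX) = (DV² + DX² - VX²) / (2·DV·DX)
  ∠VDX = 19.11°

Step 7: From VB = 5·√5, VD = 10, BD = 5, by the inverse law of cosines:
  cos(∠BVD) = (VB² + VD² - BD²) / (2·VB·VD)
  ∠BVD = 26.57°

Step 8: From VE = 13.99, VY = 5, EY = 10, by the inverse law of cosines:
  cos(∠EVY) = (VE² + VY² - EY²) / (2·VE·VY)
  ∠EVY = 30.36°

Step 9: From XD = 5·√7, XV = 5, DV = 10, by the inverse law of cosines:
  cos(∠DXV) = (XD² + XV² - DV²) / (2·XD·XV)
  ∠DXV = 40.89°

Step 10: From EV = 13.99, EY = 10, VY = 5, by the inverse law of cosines:
  cos(∠VEY) = (EV² + EY² - VY²) / (2·EV·EY)
  ∠VEY = 14.64°

Step 11: From BV = 5·√5, BY = 14.35, VY = 5, by the inverse law of cosines:
  cos(∠VBY) = (BV² + BY² - VY²) / (2·BV·BY)
  ∠VBY = 17.56°

Step 12: From YB = 14.35, YV = 5, BV = 5·√5, by the inverse law of cosines:
  cos(∠BYV) = (YB² + YV² - BV²) / (2·YB·YV)
  ∠BYV = 42.44°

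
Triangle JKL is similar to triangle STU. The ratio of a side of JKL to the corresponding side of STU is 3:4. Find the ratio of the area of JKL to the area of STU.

The ratio of areas of similar triangles equals the square of the side ratio.
Side ratio = 3:4
Area ratio = (3/4)^2 = 9/16 = 9:16

9:16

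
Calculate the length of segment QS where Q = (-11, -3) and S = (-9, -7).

d = sqrt((2)^2 + (-4)^2) = sqrt(20) = 2*sqrt(5)

2*sqrt(5)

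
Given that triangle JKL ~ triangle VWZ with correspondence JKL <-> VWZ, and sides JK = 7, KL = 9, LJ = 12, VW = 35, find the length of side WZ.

Similar triangles have proportional sides. Setting up the proportion:
VW / JK = WZ / KL
35 / 7 = WZ / 9
WZ = 9 * 35 / 7 = 45.

45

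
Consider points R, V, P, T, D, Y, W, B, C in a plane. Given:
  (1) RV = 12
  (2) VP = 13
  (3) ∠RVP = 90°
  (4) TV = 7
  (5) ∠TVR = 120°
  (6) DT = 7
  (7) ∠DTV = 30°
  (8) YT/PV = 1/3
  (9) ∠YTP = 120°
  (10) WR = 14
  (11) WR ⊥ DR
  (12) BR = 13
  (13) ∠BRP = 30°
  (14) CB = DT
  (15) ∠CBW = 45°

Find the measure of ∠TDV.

Step 1: By the law of cosines on triangle DTV: DV² = 7² + 7² − 2·7·7·cos(30°) = 13.13, so DV ≈ 3.62.
Step 2: By the inverse law of cosines on triangle TDV: cos(∠TDV) = (7² + 3.62² − 7²) / (2·7·3.62) = 13.13/50.73 = 0.2588, so ∠TDV = 75°.

Therefore, the measure of angle ∠TDV = 75°.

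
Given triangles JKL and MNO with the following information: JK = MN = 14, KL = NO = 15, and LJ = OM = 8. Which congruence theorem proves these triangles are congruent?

The given information provides:
JK = MN = 14, KL = NO = 15, and LJ = OM = 8
This matches the SSS congruence theorem.
All three pairs of corresponding sides are equal (Side-Side-Side).

SSS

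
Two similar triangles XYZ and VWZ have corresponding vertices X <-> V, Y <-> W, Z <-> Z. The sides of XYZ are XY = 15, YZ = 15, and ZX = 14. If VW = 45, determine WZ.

Since the triangles are similar, the ratio of corresponding sides is constant.
Scale factor k = VW / XY = 45 / 15 = 3
WZ = k * YZ = 3 * 15 = 45

45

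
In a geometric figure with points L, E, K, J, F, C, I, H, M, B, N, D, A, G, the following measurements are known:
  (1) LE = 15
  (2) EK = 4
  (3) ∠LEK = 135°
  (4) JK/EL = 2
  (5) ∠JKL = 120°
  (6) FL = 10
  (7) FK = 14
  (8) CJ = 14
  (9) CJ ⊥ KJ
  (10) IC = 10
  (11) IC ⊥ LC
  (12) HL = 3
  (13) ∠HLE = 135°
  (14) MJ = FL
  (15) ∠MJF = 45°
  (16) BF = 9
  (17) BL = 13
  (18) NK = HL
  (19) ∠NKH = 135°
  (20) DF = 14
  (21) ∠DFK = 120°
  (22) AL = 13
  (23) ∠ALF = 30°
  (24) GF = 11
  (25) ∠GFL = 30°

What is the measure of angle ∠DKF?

Step 1: By the law of cosines on triangle KFD: KD² = 14² + 14² − 2·14·14·cos(120°) = 588, so KD = 14·√3.
Step 2: By the inverse law of cosines on triangle DKF: cos(∠DKF) = ((14·√3)² + 14² − 14²) / (2·14·√3·14) = 588/678.96 = 0.866, so ∠DKF = 30°.

Therefore, the measure of angle ∠DKF = 30°.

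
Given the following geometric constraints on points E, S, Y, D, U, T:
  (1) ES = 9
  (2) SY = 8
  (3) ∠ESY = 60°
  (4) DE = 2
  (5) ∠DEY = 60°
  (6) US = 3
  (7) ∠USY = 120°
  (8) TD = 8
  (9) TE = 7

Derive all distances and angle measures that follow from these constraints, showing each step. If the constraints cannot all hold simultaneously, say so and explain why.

The constraints are consistent.

Step 1: From ES = 9, SY = 8, and ∠ESY = 60°, by the law of cosines:
  EY² = ES² + SY² - 2·ES·SY·cos(60°) = 81 + 64 - 72 = 73
  EY = √73

Step 2: From YS = 8, SU = 3, and ∠YSU = 120°, by the law of cosines:
  YU² = YS² + SU² - 2·YS·SU·cos(120°) = 64 + 9 + 24 = 97
  YU = √97

Step 3: From ED = 2, ET = 7, DT = 8, by the inverse law of cosines:
  cos(∠DET) = (ED² + ET² - DT²) / (2·ED·ET)
  ∠DET = 113.13°

Step 4: From DE = 2, DT = 8, ET = 7, by the inverse law of cosines:
  cos(∠EDT) = (DE² + DT² - ET²) / (2·DE·DT)
  ∠EDT = 53.58°

Step 5: From TD = 8, TE = 7, DE = 2, by the inverse law of cosines:
  cos(∠DTE) = (TD² + TE² - DE²) / (2·TD·TE)
  ∠DTE = 13.29°

Step 6: From YE = √73, ED = 2, and ∠YED = 60°, by the law of cosines:
  YD² = YE² + ED² - 2·YE·ED·cos(60°) = 73 + 4 - 17.09 = 59.91
  YD ≈ 7.74

Step 7: From ES = 9, EY = √73, SY = 8, by the inverse law of cosines:
  cos(∠SEY) = (ES² + EY² - SY²) / (2·ES·EY)
  ∠SEY = 54.18°

Step 8: From YE = √73, YS = 8, ES = 9, by the inverse law of cosines:
  cos(∠EYS) = (YE² + YS² - ES²) / (2·YE·YS)
  ∠EYS = 65.82°

Step 9: From YS = 8, YU = √97, SU = 3, by the inverse law of cosines:
  cos(∠SYU) = (YS² + YU² - SU²) / (2·YS·YU)
  ∠SYU = 15.3°

Step 10: From US = 3, UY = √97, SY = 8, by the inverse law of cosines:
  cos(∠SUY) = (US² + UY² - SY²) / (2·US·UY)
  ∠SUY = 44.7°

Step 11: From YD = 7.74, YE = √73, DE = 2, by the inverse law of cosines:
  cos(∠DYE) = (YD² + YE² - DE²) / (2·YD·YE)
  ∠DYE = 12.93°

Step 12: From DE = 2, DY = 7.74, EY = √73, by the inverse law of cosines:
  cos(∠EDY) = (DE² + DY² - EY²) / (2·DE·DY)
  ∠EDY = 107.07°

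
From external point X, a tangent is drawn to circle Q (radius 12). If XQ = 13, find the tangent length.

The tangent, radius, and line from the external point to the center form a right triangle.
The right angle is where the tangent meets the radius.
By the Pythagorean theorem: tangent² + 12² = 13²
tangent² = 169 - 144 = 25
tangent = 5

5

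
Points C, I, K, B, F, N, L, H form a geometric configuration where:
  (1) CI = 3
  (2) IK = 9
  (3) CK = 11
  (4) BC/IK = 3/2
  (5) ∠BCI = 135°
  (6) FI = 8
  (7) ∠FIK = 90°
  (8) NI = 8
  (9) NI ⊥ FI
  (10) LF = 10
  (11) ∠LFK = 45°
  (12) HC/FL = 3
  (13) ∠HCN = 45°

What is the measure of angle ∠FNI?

Step 1: By the law of cosines on triangle NIF: NF² = 8² + 8² − 2·8·8·cos(90°) = 128, so NF = 8·√2.
Step 2: By the inverse law of cosines on triangle FNI: cos(∠FNI) = ((8·√2)² + 8² − 8²) / (2·8·√2·8) = 128/181.02 = 0.7071, so ∠FNI = 45°.

Therefore, the measure of angle ∠FNI = 45°.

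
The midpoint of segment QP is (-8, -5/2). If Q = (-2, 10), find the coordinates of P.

Using the midpoint formula: M = ((x1 + x2)/2, (y1 + y2)/2)
We know M = (-8, -5/2) and Q = (-2, 10)
For x: -8 = (-2 + x2)/2, so x2 = 2*-8 - -2 = -14
For y: -5/2 = (10 + y2)/2, so y2 = 2*-5/2 - 10 = -15
P = (-14, -15)

(-14, -15)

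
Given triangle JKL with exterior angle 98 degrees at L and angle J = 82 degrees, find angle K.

angle K = 98 - 82 = 16 degrees (exterior angle theorem).

16 degrees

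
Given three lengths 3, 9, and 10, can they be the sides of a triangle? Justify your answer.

For three segments to close into a triangle, no single side can be as long as the other two combined.
The longest side is 10, and 3 + 9 = 12 > 10.
A triangle can be formed.

Yes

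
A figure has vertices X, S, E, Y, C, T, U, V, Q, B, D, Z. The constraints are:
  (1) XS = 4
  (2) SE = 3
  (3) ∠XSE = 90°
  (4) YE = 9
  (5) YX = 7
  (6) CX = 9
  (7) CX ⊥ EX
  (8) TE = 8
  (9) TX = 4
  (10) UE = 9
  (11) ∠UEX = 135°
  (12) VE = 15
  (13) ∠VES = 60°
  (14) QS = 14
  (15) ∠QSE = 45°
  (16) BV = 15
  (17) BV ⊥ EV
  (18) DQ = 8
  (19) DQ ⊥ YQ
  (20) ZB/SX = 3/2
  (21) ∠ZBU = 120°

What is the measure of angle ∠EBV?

Step 1: By the law of cosines on triangle BVE: BE² = 15² + 15² − 2·15·15·cos(90°) = 450, so BE = 15·√2.
Step 2: By the inverse law of cosines on triangle EBV: cos(∠EBV) = ((15·√2)² + 15² − 15²) / (2·15·√2·15) = 450/636.4 = 0.7071, so ∠EBV = 45°.

Therefore, the measure of angle ∠EBV = 45°.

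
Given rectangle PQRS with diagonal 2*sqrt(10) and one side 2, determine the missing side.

b = sqrt(d^2 - a^2) = sqrt(40 - 4) = sqrt(36) = 6

6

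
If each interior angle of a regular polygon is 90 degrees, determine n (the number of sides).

The exterior angle is the supplement of the interior angle: 180 - 90 = 90 degrees.
Since the exterior angles of any convex polygon sum to 360 degrees, the number of sides is 360 / 90 = 4.

4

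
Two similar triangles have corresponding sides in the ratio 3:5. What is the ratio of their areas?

Area ratio = (side ratio)^2 = (3/5)^2 = 9:25.

9:25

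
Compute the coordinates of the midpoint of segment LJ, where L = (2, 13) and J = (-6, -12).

The midpoint is the point halfway along the segment.
Move half the horizontal distance: 2 + (-6 - 2)/2 = 2 + -8/2 = -2
Move half the vertical distance: 13 + (-12 - 13)/2 = 13 + -25/2 = 1/2
Midpoint = (-2, 1/2)

(-2, 1/2)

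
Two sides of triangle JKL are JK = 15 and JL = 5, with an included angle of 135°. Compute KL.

By the law of cosines: KL^2 = JK^2 + JL^2 - 2*JK*JL*cos(J)
KL^2 = 15^2 + 5^2 - 2*15*5*cos(135°)
KL^2 = 225 + 25 - 150*(-sqrt(2)/2)
KL^2 = 75*sqrt(2) + 250
KL = 5*sqrt(3*sqrt(2) + 10)

5*sqrt(3*sqrt(2) + 10)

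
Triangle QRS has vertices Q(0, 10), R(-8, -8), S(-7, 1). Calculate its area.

The Shoelace formula computes the area from vertex coordinates by summing cross products.
For vertices (0,10), (-8,-8), (-7,1):
Signed sum = 0*-8 - -8*10 + -8*1 - -7*-8 + -7*10 - 0*1
= 80 + -64 + -70 = -54
Area = (1/2)|-54| = 27.

27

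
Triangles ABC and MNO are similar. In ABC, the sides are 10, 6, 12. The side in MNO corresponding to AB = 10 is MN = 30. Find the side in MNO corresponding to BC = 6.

k = 30/10 = 3. NO = 3 * 6 = 18.

18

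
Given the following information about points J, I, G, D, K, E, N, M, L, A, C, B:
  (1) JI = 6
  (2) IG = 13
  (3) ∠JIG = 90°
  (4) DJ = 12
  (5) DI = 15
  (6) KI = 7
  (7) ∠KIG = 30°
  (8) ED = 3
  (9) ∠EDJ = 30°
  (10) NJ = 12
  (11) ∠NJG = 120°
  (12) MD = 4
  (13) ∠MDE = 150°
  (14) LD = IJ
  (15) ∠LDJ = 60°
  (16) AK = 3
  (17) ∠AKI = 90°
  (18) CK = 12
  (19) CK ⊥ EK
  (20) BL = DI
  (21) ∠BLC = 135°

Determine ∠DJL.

From the given relations: LD = IJ = 6.
Step 1: By the law of cosines on triangle JDL: JL² = 12² + 6² − 2·12·6·cos(60°) = 108, so JL = 6·√3.
Step 2: By the inverse law of cosines on triangle DJL: cos(∠DJL) = (12² + (6·√3)² − 6²) / (2·12·6·√3) = 216/249.42 = 0.866, so ∠DJL = 30°.

Therefore, the measure of angle ∠DJL = 30°.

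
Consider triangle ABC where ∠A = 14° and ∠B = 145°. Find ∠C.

The interior angles sum to 180°: angle C = 180 - 14 - 145 = 21°.
The triangle is obtuse (angles 14°, 145°, 21°).

21 degrees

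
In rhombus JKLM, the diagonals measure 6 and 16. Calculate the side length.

Half-diagonals are 3 and 8. side = sqrt(3^2 + 8^2) = sqrt(73)

sqrt(73)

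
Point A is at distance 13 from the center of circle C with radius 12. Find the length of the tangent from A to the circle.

Let T be the point of tangency. Then CT ⊥ AT (radius ⊥ tangent).
In right triangle CTA: CA² = CT² + AT²
13² = 12² + AT²
AT² = 25, AT = 5

5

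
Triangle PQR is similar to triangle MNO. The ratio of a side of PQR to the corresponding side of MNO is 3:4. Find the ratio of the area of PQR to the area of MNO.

Area scales with the square of linear dimensions. If every length is multiplied by 3/4, then the area is multiplied by (3/4)^2 = 9/16.
The area ratio is 9:16.

9:16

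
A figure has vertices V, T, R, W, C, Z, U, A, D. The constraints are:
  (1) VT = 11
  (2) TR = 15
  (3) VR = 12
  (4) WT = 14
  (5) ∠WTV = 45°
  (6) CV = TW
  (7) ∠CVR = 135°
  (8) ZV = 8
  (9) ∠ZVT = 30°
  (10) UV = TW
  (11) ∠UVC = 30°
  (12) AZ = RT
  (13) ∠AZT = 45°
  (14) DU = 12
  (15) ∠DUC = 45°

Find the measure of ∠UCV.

From the given relations: CV = TW = 14; UV = TW = 14.
Step 1: By the law of cosines on triangle CVU: CU² = 14² + 14² − 2·14·14·cos(30°) = 52.52, so CU ≈ 7.25.
Step 2: By the inverse law of cosines on triangle UCV: cos(∠UCV) = (7.25² + 14² − 14²) / (2·7.25·14) = 52.52/202.91 = 0.2588, so ∠UCV = 75°.

Therefore, the measure of angle ∠UCV = 75°.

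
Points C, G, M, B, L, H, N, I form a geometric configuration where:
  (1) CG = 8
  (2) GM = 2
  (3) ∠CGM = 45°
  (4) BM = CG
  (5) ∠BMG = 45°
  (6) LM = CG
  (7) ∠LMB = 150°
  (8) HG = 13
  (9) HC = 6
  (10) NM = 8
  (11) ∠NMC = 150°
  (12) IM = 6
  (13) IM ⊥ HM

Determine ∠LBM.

From the given relations: BM = CG = 8; LM = CG = 8.
Step 1: By the law of cosines on triangle BML: BL² = 8² + 8² − 2·8·8·cos(150°) = 238.85, so BL ≈ 15.45.
Step 2: By the inverse law of cosines on triangle LBM: cos(∠LBM) = (15.45² + 8² − 8²) / (2·15.45·8) = 238.85/247.28 = 0.9659, so ∠LBM = 15°.

Therefore, the measure of angle ∠LBM = 15°.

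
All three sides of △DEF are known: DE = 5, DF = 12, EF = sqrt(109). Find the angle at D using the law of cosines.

cos(D) = (5² + 12² - (sqrt(109))²) / (2 × 5 × 12) = 1/2, so D = arccos(1/2) = 60°.

60°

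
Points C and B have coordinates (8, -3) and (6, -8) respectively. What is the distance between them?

d = sqrt((-2)^2 + (-5)^2) = sqrt(29)

sqrt(29)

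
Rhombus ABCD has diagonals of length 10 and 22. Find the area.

Area = (10 * 22) / 2 = 220 / 2 = 110

110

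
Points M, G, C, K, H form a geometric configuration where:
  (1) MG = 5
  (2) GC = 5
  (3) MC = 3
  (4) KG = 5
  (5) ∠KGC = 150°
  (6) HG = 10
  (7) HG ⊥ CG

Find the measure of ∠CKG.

Step 1: By the law of cosines on triangle KGC: KC² = 5² + 5² − 2·5·5·cos(150°) = 93.3, so KC ≈ 9.66.
Step 2: By the inverse law of cosines on triangle CKG: cos(∠CKG) = (9.66² + 5² − 5²) / (2·9.66·5) = 93.3/96.59 = 0.9659, so ∠CKG = 15°.

Therefore, the measure of angle ∠CKG = 15°.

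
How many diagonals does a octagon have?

The number of diagonals in an n-gon is n(n - 3)/2.
For n = 8: 8(8 - 3)/2 = 8 × 5 / 2 = 20.

20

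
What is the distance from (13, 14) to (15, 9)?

d = sqrt((2)^2 + (-5)^2) = sqrt(29)

sqrt(29)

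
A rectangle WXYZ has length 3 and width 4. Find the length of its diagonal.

A rectangle's diagonal splits it into two right triangles, with the diagonal as the hypotenuse.
By the Pythagorean theorem, d^2 = 3^2 + 4^2 = 25.
Therefore d = sqrt(25) = 5.

5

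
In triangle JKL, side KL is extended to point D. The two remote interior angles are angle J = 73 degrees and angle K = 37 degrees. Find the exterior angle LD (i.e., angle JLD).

The interior angle at L is 180 - 73 - 37 = 70 degrees.
The exterior angle and interior angle at L are supplementary:
Exterior angle = 180 - 70 = 110 degrees.

110 degrees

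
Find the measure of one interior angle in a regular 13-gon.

Each interior angle of a regular n-gon is (n - 2) * 180 / n.
For n = 13: (13 - 2) * 180 / 13 = 1980/13 = 1980/13 degrees.

1980/13 degrees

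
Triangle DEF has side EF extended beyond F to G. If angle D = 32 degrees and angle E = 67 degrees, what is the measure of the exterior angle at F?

By the exterior angle theorem, an exterior angle of a triangle equals the sum of the two remote interior angles.
Exterior angle = angle D + angle E
Exterior angle = 32 + 67 = 99 degrees

99 degrees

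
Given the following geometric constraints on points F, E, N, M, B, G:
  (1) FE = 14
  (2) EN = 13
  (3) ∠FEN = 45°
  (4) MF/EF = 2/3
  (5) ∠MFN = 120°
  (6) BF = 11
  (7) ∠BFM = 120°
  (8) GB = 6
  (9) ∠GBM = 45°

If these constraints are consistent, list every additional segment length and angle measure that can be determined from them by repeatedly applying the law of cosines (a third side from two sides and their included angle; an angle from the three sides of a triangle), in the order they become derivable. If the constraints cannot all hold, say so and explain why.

The constraints are consistent. Derivable facts, in order:
After 1 step:
- FN ≈ 10.37
- MB ≈ 17.63
After 2 steps:
- MG ≈ 14.04
- NM ≈ 17.07
- ∠BMF = 32.71°
- ∠EFN = 62.39°
- ∠ENF = 72.61°
- ∠FBM = 27.29°
After 3 steps:
- ∠BGM = 117.41°
- ∠BMG = 17.59°
- ∠FMN = 31.75°
- ∠FNM = 28.25°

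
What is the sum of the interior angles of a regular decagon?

The sum of interior angles of an n-sided polygon is (n - 2) * 180.
For n = 10: (10 - 2) * 180 = 8 * 180 = 1440 degrees.

1440 degrees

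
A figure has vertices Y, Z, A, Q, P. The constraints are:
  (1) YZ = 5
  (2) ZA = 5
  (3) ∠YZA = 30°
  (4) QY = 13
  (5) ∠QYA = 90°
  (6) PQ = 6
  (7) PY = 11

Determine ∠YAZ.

Step 1: By the law of cosines on triangle AZY: AY² = 5² + 5² − 2·5·5·cos(30°) = 6.7, so AY ≈ 2.59.
Step 2: By the inverse law of cosines on triangle YAZ: cos(∠YAZ) = (2.59² + 5² − 5²) / (2·2.59·5) = 6.7/25.88 = 0.2588, so ∠YAZ = 75°.

Therefore, the measure of angle ∠YAZ = 75°.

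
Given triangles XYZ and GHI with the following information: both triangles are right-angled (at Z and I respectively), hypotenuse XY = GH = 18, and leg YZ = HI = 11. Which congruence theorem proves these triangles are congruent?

The given information matches HL: The hypotenuse and one leg of two right triangles are equal (Hypotenuse-Leg).

HL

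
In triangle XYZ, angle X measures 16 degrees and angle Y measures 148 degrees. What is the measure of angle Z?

Let angle Z = x. Then 16 + 148 + x = 180.
x = 180 - 164 = 16 degrees.

16 degrees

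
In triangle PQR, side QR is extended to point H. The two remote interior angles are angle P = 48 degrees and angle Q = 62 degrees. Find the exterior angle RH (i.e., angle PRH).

By the exterior angle theorem, an exterior angle of a triangle equals the sum of the two remote interior angles.
Exterior angle = angle P + angle Q
Exterior angle = 48 + 62 = 110 degrees

110 degrees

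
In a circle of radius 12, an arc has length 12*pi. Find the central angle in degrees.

θ = 360 × 12*pi / (2π × 12) = 180° (rearranging arc length formula).

180°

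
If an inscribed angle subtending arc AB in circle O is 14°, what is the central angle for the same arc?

Central angle = 2 × 14° = 28° (inscribed angle theorem).

28°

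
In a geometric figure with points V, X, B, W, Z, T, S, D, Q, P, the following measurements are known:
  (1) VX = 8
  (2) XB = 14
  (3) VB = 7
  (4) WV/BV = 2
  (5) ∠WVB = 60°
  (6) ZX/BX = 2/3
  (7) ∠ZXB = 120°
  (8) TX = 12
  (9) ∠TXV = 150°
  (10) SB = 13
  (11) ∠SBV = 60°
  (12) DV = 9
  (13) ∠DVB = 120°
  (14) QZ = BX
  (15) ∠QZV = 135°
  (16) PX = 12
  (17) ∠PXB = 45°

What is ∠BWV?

From the given relations: WV = 2·BV = 2·7 = 14.
Step 1: By the law of cosines on triangle WVB: WB² = 14² + 7² − 2·14·7·cos(60°) = 147, so WB = 7·√3.
Step 2: By the inverse law of cosines on triangle BWV: cos(∠BWV) = ((7·√3)² + 14² − 7²) / (2·7·√3·14) = 294/339.48 = 0.866, so ∠BWV = 30°.

Therefore, the measure of angle ∠BWV = 30°.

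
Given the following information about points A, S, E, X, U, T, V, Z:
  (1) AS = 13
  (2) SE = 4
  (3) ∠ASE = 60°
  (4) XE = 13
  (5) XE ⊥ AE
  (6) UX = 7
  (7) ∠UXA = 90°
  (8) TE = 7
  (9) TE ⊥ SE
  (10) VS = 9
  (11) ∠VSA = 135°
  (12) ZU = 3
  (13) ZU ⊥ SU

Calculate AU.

Step 1: By the law of cosines on triangle ESA: EA² = 4² + 13² − 2·4·13·cos(60°) = 133, so EA = √133.
Step 2: By the law of cosines on triangle XEA: XA² = 13² + √133² − 2·13·√133·cos(90°) = 302, so XA ≈ 17.38.
Step 3: By the law of cosines on triangle AXU: AU² = 17.38² + 7² − 2·17.38·7·cos(90°) = 351, so AU = 3·√39.

Therefore, the length of AU = 3·√39.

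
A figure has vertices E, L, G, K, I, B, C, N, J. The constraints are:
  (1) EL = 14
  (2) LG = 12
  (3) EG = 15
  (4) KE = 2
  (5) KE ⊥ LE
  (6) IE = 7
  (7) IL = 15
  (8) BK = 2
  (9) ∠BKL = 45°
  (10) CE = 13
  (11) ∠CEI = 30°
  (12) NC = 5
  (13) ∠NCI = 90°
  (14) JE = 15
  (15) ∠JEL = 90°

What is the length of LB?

Step 1: By the law of cosines on triangle LEK: LK² = 14² + 2² − 2·14·2·cos(90°) = 200, so LK = 10·√2.
Step 2: By the law of cosines on triangle LKB: LB² = (10·√2)² + 2² − 2·10·√2·2·cos(45°) = 164, so LB = 2·√41.

Therefore, the length of LB = 2·√41.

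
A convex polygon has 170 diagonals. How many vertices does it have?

Using d = n(n - 3)/2, we solve 170 = n(n - 3)/2.
So n(n - 3) = 340.
Testing n = 20: 20 * 17 = 340 = 340. Correct.
The polygon has 20 sides.

20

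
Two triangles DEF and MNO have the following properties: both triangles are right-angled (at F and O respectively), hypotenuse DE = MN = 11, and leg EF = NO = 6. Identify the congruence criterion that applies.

The given information provides:
both triangles are right-angled (at F and O respectively), hypotenuse DE = MN = 11, and leg EF = NO = 6
This matches the HL congruence theorem.
The hypotenuse and one leg of two right triangles are equal (Hypotenuse-Leg).

HL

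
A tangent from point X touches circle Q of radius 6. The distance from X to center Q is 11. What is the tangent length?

The tangent, radius, and line from the external point to the center form a right triangle.
The right angle is where the tangent meets the radius.
By the Pythagorean theorem: tangent² + 6² = 11²
tangent² = 121 - 36 = 85
tangent = sqrt(85)

sqrt(85)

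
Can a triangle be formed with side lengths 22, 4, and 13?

Check the triangle inequality: 4 + 13 = 17 ≤ 22.
Since the sum of two sides does not exceed the third, no triangle can be formed.

No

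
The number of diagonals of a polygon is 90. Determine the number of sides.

Using d = n(n - 3)/2, we solve 90 = n(n - 3)/2.
So n(n - 3) = 180.
Testing n = 15: 15 * 12 = 180 = 180. Correct.
The polygon has 15 sides.

15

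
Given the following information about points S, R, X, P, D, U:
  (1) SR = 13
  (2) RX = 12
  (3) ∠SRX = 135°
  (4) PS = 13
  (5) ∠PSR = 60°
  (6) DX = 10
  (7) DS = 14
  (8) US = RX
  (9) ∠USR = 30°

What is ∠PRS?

Step 1: By the law of cosines on triangle RSP: RP² = 13² + 13² − 2·13·13·cos(60°) = 169, so RP = 13.
Step 2: By the inverse law of cosines on triangle PRS: cos(∠PRS) = (13² + 13² − 13²) / (2·13·13) = 169/338 = 0.5, so ∠PRS = 60°.

Therefore, the measure of angle ∠PRS = 60°.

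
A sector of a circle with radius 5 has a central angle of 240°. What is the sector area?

Sector area = πr² × θ/360
= π × 5² × 2/3
= π × 25 × 2/3
= 50*pi/3

50*pi/3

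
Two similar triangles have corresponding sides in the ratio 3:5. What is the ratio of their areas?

Area ratio = (side ratio)^2 = (3/5)^2 = 9:25.

9:25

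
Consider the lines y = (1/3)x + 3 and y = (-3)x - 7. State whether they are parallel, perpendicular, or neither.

Slope of line 1: m1 = 1/3
Slope of line 2: m2 = -3
Two lines are perpendicular when the product of their slopes is -1 (negative reciprocals).
m1 * m2 = (1/3) * (-3) = -1, confirming perpendicularity.

Perpendicular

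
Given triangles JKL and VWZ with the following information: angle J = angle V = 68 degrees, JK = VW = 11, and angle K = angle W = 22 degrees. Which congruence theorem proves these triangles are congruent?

Consider the given information: angle J = angle V = 68 degrees, JK = VW = 11, and angle K = angle W = 22 degrees
This is not SSS or SAS: SSS requires all three pairs of sides, but we don't have that. SAS requires two sides and the included angle between them.
The correct criterion is ASA. Two pairs of corresponding angles and the included side are equal (Angle-Side-Angle).

ASA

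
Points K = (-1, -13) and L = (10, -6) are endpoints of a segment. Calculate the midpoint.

The midpoint is the average of the coordinates:
x: (-1 + 10)/2 = 9/2
y: (-13 + -6)/2 = -19/2
Midpoint = (9/2, -19/2)

(9/2, -19/2)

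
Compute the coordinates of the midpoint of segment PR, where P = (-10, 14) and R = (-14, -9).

The midpoint is the point halfway along the segment.
Move half the horizontal distance: -10 + (-14 - -10)/2 = -10 + -4/2 = -12
Move half the vertical distance: 14 + (-9 - 14)/2 = 14 + -23/2 = 5/2
Midpoint = (-12, 5/2)

(-12, 5/2)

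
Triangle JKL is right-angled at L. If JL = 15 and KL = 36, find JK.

JK = sqrt(15^2 + 36^2) = sqrt(1521) = 39

39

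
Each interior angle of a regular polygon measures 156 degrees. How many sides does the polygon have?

The exterior angle is the supplement of the interior angle: 180 - 156 = 24 degrees.
Since the exterior angles of any convex polygon sum to 360 degrees, the number of sides is 360 / 24 = 15.

15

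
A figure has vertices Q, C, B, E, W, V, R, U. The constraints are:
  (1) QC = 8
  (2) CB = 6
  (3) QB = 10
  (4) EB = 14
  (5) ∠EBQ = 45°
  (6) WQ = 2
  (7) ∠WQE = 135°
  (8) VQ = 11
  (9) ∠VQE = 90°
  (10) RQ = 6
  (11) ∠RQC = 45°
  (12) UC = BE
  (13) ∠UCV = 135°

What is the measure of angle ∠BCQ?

Step 1: By the inverse law of cosines on triangle BCQ: cos(∠BCQ) = (6² + 8² − 10²) / (2·6·8) = 0/96 = 0, so ∠BCQ = 90°.

Therefore, the measure of angle ∠BCQ = 90°.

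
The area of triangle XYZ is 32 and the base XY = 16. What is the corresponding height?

height = 2 * 32 / 16 = 4

4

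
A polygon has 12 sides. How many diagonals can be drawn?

Each of the 12 vertices connects to 9 non-adjacent vertices via diagonals.
Total connections = 12 × 9 = 108, but each diagonal is counted twice.
Number of diagonals = 108 / 2 = 54.

54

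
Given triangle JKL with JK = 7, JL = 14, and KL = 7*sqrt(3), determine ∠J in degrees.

cos(J) = (7² + 14² - (7*sqrt(3))²) / (2 × 7 × 14) = 1/2, so J = arccos(1/2) = 60°.

60°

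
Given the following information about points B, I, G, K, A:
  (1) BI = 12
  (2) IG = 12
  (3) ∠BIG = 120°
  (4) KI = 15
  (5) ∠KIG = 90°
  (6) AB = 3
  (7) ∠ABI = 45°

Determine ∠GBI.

Step 1: By the law of cosines on triangle BIG: BG² = 12² + 12² − 2·12·12·cos(120°) = 432, so BG = 12·√3.
Step 2: By the inverse law of cosines on triangle GBI: cos(∠GBI) = ((12·√3)² + 12² − 12²) / (2·12·√3·12) = 432/498.83 = 0.866, so ∠GBI = 30°.

Therefore, the measure of angle ∠GBI = 30°.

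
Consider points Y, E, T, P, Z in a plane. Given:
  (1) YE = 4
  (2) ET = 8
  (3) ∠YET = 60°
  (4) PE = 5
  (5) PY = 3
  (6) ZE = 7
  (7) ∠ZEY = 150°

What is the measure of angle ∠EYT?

Step 1: By the law of cosines on triangle YET: YT² = 4² + 8² − 2·4·8·cos(60°) = 48, so YT = 4·√3.
Step 2: By the inverse law of cosines on triangle EYT: cos(∠EYT) = (4² + (4·√3)² − 8²) / (2·4·4·√3) = 0/55.43 = 0, so ∠EYT = 90°.

Therefore, the measure of angle ∠EYT = 90°.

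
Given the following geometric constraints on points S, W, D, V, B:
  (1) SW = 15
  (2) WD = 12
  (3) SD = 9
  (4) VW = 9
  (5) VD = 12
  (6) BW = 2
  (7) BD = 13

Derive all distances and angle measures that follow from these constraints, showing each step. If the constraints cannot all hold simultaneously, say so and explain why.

The constraints are consistent.

Step 1: From SD = 9, SW = 15, DW = 12, by the inverse law of cosines:
  cos(∠DSW) = (SD² + SW² - DW²) / (2·SD·SW)
  ∠DSW = 53.13°

Step 2: From WB = 2, WD = 12, BD = 13, by the inverse law of cosines:
  cos(∠BWD) = (WB² + WD² - BD²) / (2·WB·WD)
  ∠BWD = 115.94°

Step 3: From WD = 12, WS = 15, DS = 9, by the inverse law of cosines:
  cos(∠DWS) = (WD² + WS² - DS²) / (2·WD·WS)
  ∠DWS = 36.87°

Step 4: From WD = 12, WV = 9, DV = 12, by the inverse law of cosines:
  cos(∠DWV) = (WD² + WV² - DV²) / (2·WD·WV)
  ∠DWV = 67.98°

Step 5: From DB = 13, DW = 12, BW = 2, by the inverse law of cosines:
  cos(∠BDW) = (DB² + DW² - BW²) / (2·DB·DW)
  ∠BDW = 7.95°

Step 6: From DS = 9, DW = 12, SW = 15, by the inverse law of cosines:
  cos(∠SDW) = (DS² + DW² - SW²) / (2·DS·DW)
  ∠SDW = 90°

Step 7: From DV = 12, DW = 12, VW = 9, by the inverse law of cosines:
  cos(∠VDW) = (DV² + DW² - VW²) / (2·DV·DW)
  ∠VDW = 44.05°

Step 8: From VD = 12, VW = 9, DW = 12, by the inverse law of cosines:
  cos(∠DVW) = (VD² + VW² - DW²) / (2·VD·VW)
  ∠DVW = 67.98°

Step 9: From BD = 13, BW = 2, DW = 12, by the inverse law of cosines:
  cos(∠DBW) = (BD² + BW² - DW²) / (2·BD·BW)
  ∠DBW = 56.1°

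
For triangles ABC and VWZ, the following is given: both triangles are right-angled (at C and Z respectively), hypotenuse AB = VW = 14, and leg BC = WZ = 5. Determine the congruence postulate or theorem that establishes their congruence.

The given information matches HL: The hypotenuse and one leg of two right triangles are equal (Hypotenuse-Leg).

HL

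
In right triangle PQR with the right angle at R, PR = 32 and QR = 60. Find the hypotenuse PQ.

PQ = sqrt(32^2 + 60^2) = sqrt(4624) = 68

68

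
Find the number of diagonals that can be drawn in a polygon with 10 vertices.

Each of the 10 vertices connects to 7 non-adjacent vertices via diagonals.
Total connections = 10 × 7 = 70, but each diagonal is counted twice.
Number of diagonals = 70 / 2 = 35.

35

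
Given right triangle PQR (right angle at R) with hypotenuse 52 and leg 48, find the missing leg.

Rearranging the Pythagorean theorem to solve for the unknown leg:
leg^2 = hypotenuse^2 - known_leg^2 = 2704 - 2304 = 400
leg = sqrt(400) = 20.

20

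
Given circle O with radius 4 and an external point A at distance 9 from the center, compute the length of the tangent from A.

Let T be the point of tangency. Then OT ⊥ AT (radius ⊥ tangent).
In right triangle OTA: OA² = OT² + AT²
9² = 4² + AT²
AT² = 65, AT = sqrt(65)

sqrt(65)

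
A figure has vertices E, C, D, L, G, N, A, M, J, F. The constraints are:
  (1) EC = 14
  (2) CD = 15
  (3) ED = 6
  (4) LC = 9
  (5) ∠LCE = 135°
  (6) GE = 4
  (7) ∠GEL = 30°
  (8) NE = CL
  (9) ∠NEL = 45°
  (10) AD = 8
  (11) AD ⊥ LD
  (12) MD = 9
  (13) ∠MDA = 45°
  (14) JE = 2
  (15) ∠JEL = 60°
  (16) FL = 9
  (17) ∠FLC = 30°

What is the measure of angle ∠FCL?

Step 1: By the law of cosines on triangle CLF: CF² = 9² + 9² − 2·9·9·cos(30°) = 21.7, so CF ≈ 4.66.
Step 2: By the inverse law of cosines on triangle FCL: cos(∠FCL) = (4.66² + 9² − 9²) / (2·4.66·9) = 21.7/83.86 = 0.2588, so ∠FCL = 75°.

Therefore, the measure of angle ∠FCL = 75°.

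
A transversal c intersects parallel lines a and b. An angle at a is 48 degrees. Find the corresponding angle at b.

Corresponding angles are equal: 48 degrees.

48 degrees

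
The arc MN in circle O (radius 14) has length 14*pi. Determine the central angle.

θ = 360 × 14*pi / (2π × 14) = 180° (rearranging arc length formula).

180°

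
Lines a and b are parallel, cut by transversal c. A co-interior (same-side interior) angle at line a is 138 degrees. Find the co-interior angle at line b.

Co-interior angles sum to 180: 180 - 138 = 42 degrees.

42 degrees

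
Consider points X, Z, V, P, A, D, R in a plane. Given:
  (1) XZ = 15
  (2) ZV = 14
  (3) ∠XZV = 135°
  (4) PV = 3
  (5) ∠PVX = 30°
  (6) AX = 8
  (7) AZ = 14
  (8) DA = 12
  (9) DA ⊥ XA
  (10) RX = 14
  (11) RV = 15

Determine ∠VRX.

Step 1: By the law of cosines on triangle VZX: VX² = 14² + 15² − 2·14·15·cos(135°) = 717.98, so VX ≈ 26.8.
Step 2: By the inverse law of cosines on triangle VRX: cos(∠VRX) = (15² + 14² − 26.8²) / (2·15·14) = -296.98/420 = -0.7071, so ∠VRX = 135°.

Therefore, the measure of angle ∠VRX = 135°.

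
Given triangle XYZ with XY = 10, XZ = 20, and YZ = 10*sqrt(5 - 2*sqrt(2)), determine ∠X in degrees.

cos(X) = (10² + 20² - (10*sqrt(5 - 2*sqrt(2)))²) / (2 × 10 × 20) = sqrt(2)/2, so X = arccos(sqrt(2)/2) = 45°.

45°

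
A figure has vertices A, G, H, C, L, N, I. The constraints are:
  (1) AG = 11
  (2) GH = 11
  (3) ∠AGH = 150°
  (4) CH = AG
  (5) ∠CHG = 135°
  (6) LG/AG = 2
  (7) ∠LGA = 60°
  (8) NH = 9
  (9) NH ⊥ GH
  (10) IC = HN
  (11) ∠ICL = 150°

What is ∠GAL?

From the given relations: LG = 2·AG = 2·11 = 22.
Step 1: By the law of cosines on triangle AGL: AL² = 11² + 22² − 2·11·22·cos(60°) = 363, so AL = 11·√3.
Step 2: By the inverse law of cosines on triangle GAL: cos(∠GAL) = (11² + (11·√3)² − 22²) / (2·11·11·√3) = 0/419.16 = 0, so ∠GAL = 90°.

Therefore, the measure of angle ∠GAL = 90°.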